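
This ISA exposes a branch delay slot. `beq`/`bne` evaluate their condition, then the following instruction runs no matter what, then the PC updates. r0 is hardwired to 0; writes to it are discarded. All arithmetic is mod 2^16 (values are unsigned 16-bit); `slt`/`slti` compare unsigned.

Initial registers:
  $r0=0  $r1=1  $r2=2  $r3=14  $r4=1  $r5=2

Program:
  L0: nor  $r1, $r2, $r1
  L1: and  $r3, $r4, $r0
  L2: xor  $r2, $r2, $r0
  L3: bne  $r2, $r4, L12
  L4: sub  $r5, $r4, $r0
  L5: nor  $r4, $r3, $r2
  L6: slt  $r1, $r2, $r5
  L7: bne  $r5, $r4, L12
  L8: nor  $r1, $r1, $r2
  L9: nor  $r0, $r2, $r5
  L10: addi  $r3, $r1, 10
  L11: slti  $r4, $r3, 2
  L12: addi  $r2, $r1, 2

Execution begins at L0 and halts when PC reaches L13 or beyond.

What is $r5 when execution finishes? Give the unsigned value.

1

  step pc=0: nor  $r1, $r2, $r1  regs=(0,65532,2,14,1,2)
  step pc=1: and  $r3, $r4, $r0  regs=(0,65532,2,0,1,2)
  step pc=2: xor  $r2, $r2, $r0  regs=(0,65532,2,0,1,2)
  step pc=3: bne  $r2, $r4, L12  cond=T  regs=(0,65532,2,0,1,2)
  step pc=4: sub  $r5, $r4, $r0  regs=(0,65532,2,0,1,1)
  step pc=12: addi  $r2, $r1, 2  regs=(0,65532,65534,0,1,1)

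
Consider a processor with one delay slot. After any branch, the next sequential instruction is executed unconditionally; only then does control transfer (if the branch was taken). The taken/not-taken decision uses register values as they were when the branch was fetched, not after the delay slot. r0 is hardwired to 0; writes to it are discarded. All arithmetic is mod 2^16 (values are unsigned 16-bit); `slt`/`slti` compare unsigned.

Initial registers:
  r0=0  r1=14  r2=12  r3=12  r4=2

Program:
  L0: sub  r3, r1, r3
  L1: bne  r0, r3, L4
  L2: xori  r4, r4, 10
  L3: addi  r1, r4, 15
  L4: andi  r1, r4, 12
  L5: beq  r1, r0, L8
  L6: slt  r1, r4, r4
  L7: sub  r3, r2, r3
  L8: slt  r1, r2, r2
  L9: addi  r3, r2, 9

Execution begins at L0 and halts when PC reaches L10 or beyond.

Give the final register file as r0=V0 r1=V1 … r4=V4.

[0] sub  r3, r1, r3  →  {r0:0, r1:14, r2:12, r3:2, r4:2}
[1] bne  r0, r3, L4  →  {r0:0, r1:14, r2:12, r3:2, r4:2}  ⟨branch taken⟩
[2] xori  r4, r4, 10  →  {r0:0, r1:14, r2:12, r3:2, r4:8}
[4] andi  r1, r4, 12  →  {r0:0, r1:8, r2:12, r3:2, r4:8}
[5] beq  r1, r0, L8  →  {r0:0, r1:8, r2:12, r3:2, r4:8}  ⟨branch fallthrough⟩
[6] slt  r1, r4, r4  →  {r0:0, r1:0, r2:12, r3:2, r4:8}
[7] sub  r3, r2, r3  →  {r0:0, r1:0, r2:12, r3:10, r4:8}
[8] slt  r1, r2, r2  →  {r0:0, r1:0, r2:12, r3:10, r4:8}
[9] addi  r3, r2, 9  →  {r0:0, r1:0, r2:12, r3:21, r4:8}

r0=0 r1=0 r2=12 r3=21 r4=8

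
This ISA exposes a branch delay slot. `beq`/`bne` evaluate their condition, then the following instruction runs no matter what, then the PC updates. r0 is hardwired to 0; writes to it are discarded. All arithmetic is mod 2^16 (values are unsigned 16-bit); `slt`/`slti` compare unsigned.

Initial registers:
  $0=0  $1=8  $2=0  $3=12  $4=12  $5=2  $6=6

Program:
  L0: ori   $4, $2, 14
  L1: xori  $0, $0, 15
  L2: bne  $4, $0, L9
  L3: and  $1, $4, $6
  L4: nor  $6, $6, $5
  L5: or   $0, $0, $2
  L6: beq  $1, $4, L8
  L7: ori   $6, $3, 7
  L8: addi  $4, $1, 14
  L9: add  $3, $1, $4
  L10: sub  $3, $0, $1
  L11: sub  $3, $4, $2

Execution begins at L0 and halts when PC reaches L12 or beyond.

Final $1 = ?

6

#0 ori   $4, $2, 14 ; 0/8/0/12/14/2/6
#1 xori  $0, $0, 15 ; 0/8/0/12/14/2/6
#2 bne  $4, $0, L9 ; 0/8/0/12/14/2/6 ; →target
#3 and  $1, $4, $6 ; 0/6/0/12/14/2/6
#9 add  $3, $1, $4 ; 0/6/0/20/14/2/6
#10 sub  $3, $0, $1 ; 0/6/0/65530/14/2/6
#11 sub  $3, $4, $2 ; 0/6/0/14/14/2/6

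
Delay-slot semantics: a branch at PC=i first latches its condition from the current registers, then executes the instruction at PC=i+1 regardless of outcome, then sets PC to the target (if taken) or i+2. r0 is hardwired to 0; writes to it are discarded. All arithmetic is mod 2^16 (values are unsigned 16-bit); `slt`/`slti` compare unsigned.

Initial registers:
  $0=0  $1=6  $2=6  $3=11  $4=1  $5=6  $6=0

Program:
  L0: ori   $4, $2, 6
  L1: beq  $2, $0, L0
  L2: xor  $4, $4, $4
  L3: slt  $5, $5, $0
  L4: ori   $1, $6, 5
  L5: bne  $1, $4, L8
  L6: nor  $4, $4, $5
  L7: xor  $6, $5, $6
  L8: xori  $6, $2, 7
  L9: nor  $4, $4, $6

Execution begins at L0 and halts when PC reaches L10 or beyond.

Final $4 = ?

0

  step pc=0: ori   $4, $2, 6  regs=(0,6,6,11,6,6,0)
  step pc=1: beq  $2, $0, L0  cond=F  regs=(0,6,6,11,6,6,0)
  step pc=2: xor  $4, $4, $4  regs=(0,6,6,11,0,6,0)
  step pc=3: slt  $5, $5, $0  regs=(0,6,6,11,0,0,0)
  step pc=4: ori   $1, $6, 5  regs=(0,5,6,11,0,0,0)
  step pc=5: bne  $1, $4, L8  cond=T  regs=(0,5,6,11,0,0,0)
  step pc=6: nor  $4, $4, $5  regs=(0,5,6,11,65535,0,0)
  step pc=8: xori  $6, $2, 7  regs=(0,5,6,11,65535,0,1)
  step pc=9: nor  $4, $4, $6  regs=(0,5,6,11,0,0,1)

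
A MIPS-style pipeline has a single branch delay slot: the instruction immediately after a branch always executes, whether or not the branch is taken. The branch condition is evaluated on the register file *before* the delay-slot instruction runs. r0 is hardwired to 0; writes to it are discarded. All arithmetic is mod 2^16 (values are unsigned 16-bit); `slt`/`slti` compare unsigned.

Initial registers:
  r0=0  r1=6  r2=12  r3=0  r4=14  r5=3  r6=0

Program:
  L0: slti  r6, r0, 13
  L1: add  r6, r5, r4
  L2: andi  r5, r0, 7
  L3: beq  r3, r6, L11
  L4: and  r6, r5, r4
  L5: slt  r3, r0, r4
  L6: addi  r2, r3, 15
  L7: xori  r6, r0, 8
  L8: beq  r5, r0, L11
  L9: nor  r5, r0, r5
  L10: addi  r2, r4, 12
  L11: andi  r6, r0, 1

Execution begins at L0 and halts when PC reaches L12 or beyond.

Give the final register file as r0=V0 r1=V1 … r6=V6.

#0 slti  r6, r0, 13 ; 0/6/12/0/14/3/1
#1 add  r6, r5, r4 ; 0/6/12/0/14/3/17
#2 andi  r5, r0, 7 ; 0/6/12/0/14/0/17
#3 beq  r3, r6, L11 ; 0/6/12/0/14/0/17 ; →fallthru
#4 and  r6, r5, r4 ; 0/6/12/0/14/0/0
#5 slt  r3, r0, r4 ; 0/6/12/1/14/0/0
#6 addi  r2, r3, 15 ; 0/6/16/1/14/0/0
#7 xori  r6, r0, 8 ; 0/6/16/1/14/0/8
#8 beq  r5, r0, L11 ; 0/6/16/1/14/0/8 ; →target
#9 nor  r5, r0, r5 ; 0/6/16/1/14/65535/8
#11 andi  r6, r0, 1 ; 0/6/16/1/14/65535/0

r0=0 r1=6 r2=16 r3=1 r4=14 r5=65535 r6=0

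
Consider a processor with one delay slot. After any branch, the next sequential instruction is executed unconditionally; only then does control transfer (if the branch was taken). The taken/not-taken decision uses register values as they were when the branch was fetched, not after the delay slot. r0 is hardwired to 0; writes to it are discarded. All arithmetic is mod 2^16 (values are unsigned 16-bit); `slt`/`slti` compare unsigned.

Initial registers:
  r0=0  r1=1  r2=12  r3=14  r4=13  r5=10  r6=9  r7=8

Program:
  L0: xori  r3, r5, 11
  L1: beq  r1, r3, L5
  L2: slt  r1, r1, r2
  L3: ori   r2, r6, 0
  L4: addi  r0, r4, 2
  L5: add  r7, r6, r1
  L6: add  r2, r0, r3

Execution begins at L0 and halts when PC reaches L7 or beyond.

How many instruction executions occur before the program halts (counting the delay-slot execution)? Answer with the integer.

5

[0] xori  r3, r5, 11  →  {r0:0, r1:1, r2:12, r3:1, r4:13, r5:10, r6:9, r7:8}
[1] beq  r1, r3, L5  →  {r0:0, r1:1, r2:12, r3:1, r4:13, r5:10, r6:9, r7:8}  ⟨branch taken⟩
[2] slt  r1, r1, r2  →  {r0:0, r1:1, r2:12, r3:1, r4:13, r5:10, r6:9, r7:8}
[5] add  r7, r6, r1  →  {r0:0, r1:1, r2:12, r3:1, r4:13, r5:10, r6:9, r7:10}
[6] add  r2, r0, r3  →  {r0:0, r1:1, r2:1, r3:1, r4:13, r5:10, r6:9, r7:10}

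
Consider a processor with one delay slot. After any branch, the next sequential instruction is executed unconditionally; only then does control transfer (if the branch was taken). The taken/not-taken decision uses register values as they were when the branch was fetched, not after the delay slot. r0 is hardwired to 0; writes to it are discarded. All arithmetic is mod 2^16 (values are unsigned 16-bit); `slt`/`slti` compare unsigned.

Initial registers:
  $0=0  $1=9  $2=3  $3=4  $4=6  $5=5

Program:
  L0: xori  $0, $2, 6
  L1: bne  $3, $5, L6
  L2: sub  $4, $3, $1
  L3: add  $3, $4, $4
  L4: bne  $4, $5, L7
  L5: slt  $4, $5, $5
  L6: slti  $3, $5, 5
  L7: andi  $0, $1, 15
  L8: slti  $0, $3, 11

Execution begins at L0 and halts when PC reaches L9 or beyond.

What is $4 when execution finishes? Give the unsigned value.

65531

PC=0  xori  $0, $2, 6        | $0=0 $1=9 $2=3 $3=4 $4=6 $5=5
PC=1  bne  $3, $5, L6        | $0=0 $1=9 $2=3 $3=4 $4=6 $5=5  [TAKEN]
PC=2  sub  $4, $3, $1        | $0=0 $1=9 $2=3 $3=4 $4=65531 $5=5
PC=6  slti  $3, $5, 5        | $0=0 $1=9 $2=3 $3=0 $4=65531 $5=5
PC=7  andi  $0, $1, 15       | $0=0 $1=9 $2=3 $3=0 $4=65531 $5=5
PC=8  slti  $0, $3, 11       | $0=0 $1=9 $2=3 $3=0 $4=65531 $5=5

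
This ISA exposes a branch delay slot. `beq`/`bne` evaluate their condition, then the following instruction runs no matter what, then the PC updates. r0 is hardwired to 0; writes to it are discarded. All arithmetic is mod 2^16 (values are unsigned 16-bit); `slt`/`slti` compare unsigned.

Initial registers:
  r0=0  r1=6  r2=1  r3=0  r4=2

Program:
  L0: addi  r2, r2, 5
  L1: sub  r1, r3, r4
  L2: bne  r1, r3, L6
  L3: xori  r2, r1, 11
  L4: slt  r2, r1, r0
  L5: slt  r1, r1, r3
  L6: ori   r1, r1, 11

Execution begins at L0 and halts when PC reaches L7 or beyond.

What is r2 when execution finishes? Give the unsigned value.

#0 addi  r2, r2, 5 ; 0/6/6/0/2
#1 sub  r1, r3, r4 ; 0/65534/6/0/2
#2 bne  r1, r3, L6 ; 0/65534/6/0/2 ; →target
#3 xori  r2, r1, 11 ; 0/65534/65525/0/2
#6 ori   r1, r1, 11 ; 0/65535/65525/0/2

65525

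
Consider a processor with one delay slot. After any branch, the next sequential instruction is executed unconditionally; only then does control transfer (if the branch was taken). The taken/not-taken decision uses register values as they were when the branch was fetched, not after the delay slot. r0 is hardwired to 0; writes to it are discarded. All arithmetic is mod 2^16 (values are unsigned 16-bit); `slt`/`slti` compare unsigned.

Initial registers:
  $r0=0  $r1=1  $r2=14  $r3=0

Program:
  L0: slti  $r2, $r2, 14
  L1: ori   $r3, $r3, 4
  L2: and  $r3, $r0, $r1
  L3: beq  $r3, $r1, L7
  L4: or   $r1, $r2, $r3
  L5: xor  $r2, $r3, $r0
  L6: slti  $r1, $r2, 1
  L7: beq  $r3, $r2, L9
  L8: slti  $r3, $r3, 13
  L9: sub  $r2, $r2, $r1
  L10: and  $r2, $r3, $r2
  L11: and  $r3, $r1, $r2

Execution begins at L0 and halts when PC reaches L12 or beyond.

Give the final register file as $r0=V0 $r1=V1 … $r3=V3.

$r0=0 $r1=1 $r2=1 $r3=1

#0 slti  $r2, $r2, 14 ; 0/1/0/0
#1 ori   $r3, $r3, 4 ; 0/1/0/4
#2 and  $r3, $r0, $r1 ; 0/1/0/0
#3 beq  $r3, $r1, L7 ; 0/1/0/0 ; →fallthru
#4 or   $r1, $r2, $r3 ; 0/0/0/0
#5 xor  $r2, $r3, $r0 ; 0/0/0/0
#6 slti  $r1, $r2, 1 ; 0/1/0/0
#7 beq  $r3, $r2, L9 ; 0/1/0/0 ; →target
#8 slti  $r3, $r3, 13 ; 0/1/0/1
#9 sub  $r2, $r2, $r1 ; 0/1/65535/1
#10 and  $r2, $r3, $r2 ; 0/1/1/1
#11 and  $r3, $r1, $r2 ; 0/1/1/1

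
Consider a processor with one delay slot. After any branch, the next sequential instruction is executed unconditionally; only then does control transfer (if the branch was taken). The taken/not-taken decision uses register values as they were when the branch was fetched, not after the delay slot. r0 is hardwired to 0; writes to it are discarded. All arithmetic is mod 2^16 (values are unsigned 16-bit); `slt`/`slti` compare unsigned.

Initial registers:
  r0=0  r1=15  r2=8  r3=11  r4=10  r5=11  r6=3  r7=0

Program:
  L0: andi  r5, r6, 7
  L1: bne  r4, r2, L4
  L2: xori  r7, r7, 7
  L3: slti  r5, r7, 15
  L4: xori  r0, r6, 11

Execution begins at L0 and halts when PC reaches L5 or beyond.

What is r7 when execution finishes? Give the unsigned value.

[0] andi  r5, r6, 7  →  {r0:0, r1:15, r2:8, r3:11, r4:10, r5:3, r6:3, r7:0}
[1] bne  r4, r2, L4  →  {r0:0, r1:15, r2:8, r3:11, r4:10, r5:3, r6:3, r7:0}  ⟨branch taken⟩
[2] xori  r7, r7, 7  →  {r0:0, r1:15, r2:8, r3:11, r4:10, r5:3, r6:3, r7:7}
[4] xori  r0, r6, 11  →  {r0:0, r1:15, r2:8, r3:11, r4:10, r5:3, r6:3, r7:7}

7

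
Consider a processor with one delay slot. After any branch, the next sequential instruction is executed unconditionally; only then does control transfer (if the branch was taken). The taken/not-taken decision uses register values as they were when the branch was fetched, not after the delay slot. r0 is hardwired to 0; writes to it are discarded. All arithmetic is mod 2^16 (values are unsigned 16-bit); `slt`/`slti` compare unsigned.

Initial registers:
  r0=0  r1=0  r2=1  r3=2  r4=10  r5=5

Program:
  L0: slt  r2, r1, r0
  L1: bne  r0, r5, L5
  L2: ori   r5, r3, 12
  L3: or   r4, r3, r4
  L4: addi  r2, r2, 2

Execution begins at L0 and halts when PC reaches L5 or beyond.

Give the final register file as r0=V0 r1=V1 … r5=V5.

r0=0 r1=0 r2=0 r3=2 r4=10 r5=14

PC=0  slt  r2, r1, r0        | r0=0 r1=0 r2=0 r3=2 r4=10 r5=5
PC=1  bne  r0, r5, L5        | r0=0 r1=0 r2=0 r3=2 r4=10 r5=5  [TAKEN]
PC=2  ori   r5, r3, 12       | r0=0 r1=0 r2=0 r3=2 r4=10 r5=14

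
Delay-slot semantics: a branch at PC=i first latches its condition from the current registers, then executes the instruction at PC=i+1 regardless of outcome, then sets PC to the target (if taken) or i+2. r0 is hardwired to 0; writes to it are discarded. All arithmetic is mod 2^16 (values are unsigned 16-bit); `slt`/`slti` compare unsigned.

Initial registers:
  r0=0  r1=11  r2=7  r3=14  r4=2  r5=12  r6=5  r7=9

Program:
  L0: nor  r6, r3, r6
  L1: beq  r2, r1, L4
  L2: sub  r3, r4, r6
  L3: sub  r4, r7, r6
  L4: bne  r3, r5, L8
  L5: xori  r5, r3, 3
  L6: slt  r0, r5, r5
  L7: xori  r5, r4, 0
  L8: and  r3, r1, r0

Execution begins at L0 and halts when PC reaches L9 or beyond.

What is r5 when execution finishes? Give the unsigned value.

17

  step pc=0: nor  r6, r3, r6  regs=(0,11,7,14,2,12,65520,9)
  step pc=1: beq  r2, r1, L4  cond=F  regs=(0,11,7,14,2,12,65520,9)
  step pc=2: sub  r3, r4, r6  regs=(0,11,7,18,2,12,65520,9)
  step pc=3: sub  r4, r7, r6  regs=(0,11,7,18,25,12,65520,9)
  step pc=4: bne  r3, r5, L8  cond=T  regs=(0,11,7,18,25,12,65520,9)
  step pc=5: xori  r5, r3, 3  regs=(0,11,7,18,25,17,65520,9)
  step pc=8: and  r3, r1, r0  regs=(0,11,7,0,25,17,65520,9)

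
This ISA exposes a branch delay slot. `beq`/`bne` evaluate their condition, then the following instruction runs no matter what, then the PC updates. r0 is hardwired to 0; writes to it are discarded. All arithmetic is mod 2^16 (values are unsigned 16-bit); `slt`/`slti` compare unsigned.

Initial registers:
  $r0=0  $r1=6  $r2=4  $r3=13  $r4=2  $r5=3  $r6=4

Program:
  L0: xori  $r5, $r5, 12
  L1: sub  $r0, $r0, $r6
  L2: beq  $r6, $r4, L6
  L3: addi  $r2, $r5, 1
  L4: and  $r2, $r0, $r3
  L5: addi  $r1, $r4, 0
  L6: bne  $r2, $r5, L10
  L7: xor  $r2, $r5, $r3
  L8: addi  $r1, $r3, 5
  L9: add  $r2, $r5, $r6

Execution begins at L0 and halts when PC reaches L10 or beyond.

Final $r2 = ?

2

  step pc=0: xori  $r5, $r5, 12  regs=(0,6,4,13,2,15,4)
  step pc=1: sub  $r0, $r0, $r6  regs=(0,6,4,13,2,15,4)
  step pc=2: beq  $r6, $r4, L6  cond=F  regs=(0,6,4,13,2,15,4)
  step pc=3: addi  $r2, $r5, 1  regs=(0,6,16,13,2,15,4)
  step pc=4: and  $r2, $r0, $r3  regs=(0,6,0,13,2,15,4)
  step pc=5: addi  $r1, $r4, 0  regs=(0,2,0,13,2,15,4)
  step pc=6: bne  $r2, $r5, L10  cond=T  regs=(0,2,0,13,2,15,4)
  step pc=7: xor  $r2, $r5, $r3  regs=(0,2,2,13,2,15,4)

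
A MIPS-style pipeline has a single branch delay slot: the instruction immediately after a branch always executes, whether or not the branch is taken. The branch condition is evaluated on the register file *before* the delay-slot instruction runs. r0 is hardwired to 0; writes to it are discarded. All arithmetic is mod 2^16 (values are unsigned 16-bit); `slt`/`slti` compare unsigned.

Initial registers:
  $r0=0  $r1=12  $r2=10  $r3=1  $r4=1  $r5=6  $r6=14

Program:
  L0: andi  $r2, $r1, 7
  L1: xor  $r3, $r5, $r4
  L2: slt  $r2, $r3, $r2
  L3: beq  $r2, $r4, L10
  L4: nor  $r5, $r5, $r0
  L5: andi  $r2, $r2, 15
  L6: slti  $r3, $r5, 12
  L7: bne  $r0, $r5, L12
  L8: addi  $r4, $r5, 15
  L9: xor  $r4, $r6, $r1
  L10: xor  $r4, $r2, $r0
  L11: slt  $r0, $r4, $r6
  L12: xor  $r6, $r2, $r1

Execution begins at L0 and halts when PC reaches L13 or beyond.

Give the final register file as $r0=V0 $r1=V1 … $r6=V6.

$r0=0 $r1=12 $r2=0 $r3=0 $r4=8 $r5=65529 $r6=12

[0] andi  $r2, $r1, 7  →  {$r0:0, $r1:12, $r2:4, $r3:1, $r4:1, $r5:6, $r6:14}
[1] xor  $r3, $r5, $r4  →  {$r0:0, $r1:12, $r2:4, $r3:7, $r4:1, $r5:6, $r6:14}
[2] slt  $r2, $r3, $r2  →  {$r0:0, $r1:12, $r2:0, $r3:7, $r4:1, $r5:6, $r6:14}
[3] beq  $r2, $r4, L10  →  {$r0:0, $r1:12, $r2:0, $r3:7, $r4:1, $r5:6, $r6:14}  ⟨branch fallthrough⟩
[4] nor  $r5, $r5, $r0  →  {$r0:0, $r1:12, $r2:0, $r3:7, $r4:1, $r5:65529, $r6:14}
[5] andi  $r2, $r2, 15  →  {$r0:0, $r1:12, $r2:0, $r3:7, $r4:1, $r5:65529, $r6:14}
[6] slti  $r3, $r5, 12  →  {$r0:0, $r1:12, $r2:0, $r3:0, $r4:1, $r5:65529, $r6:14}
[7] bne  $r0, $r5, L12  →  {$r0:0, $r1:12, $r2:0, $r3:0, $r4:1, $r5:65529, $r6:14}  ⟨branch taken⟩
[8] addi  $r4, $r5, 15  →  {$r0:0, $r1:12, $r2:0, $r3:0, $r4:8, $r5:65529, $r6:14}
[12] xor  $r6, $r2, $r1  →  {$r0:0, $r1:12, $r2:0, $r3:0, $r4:8, $r5:65529, $r6:12}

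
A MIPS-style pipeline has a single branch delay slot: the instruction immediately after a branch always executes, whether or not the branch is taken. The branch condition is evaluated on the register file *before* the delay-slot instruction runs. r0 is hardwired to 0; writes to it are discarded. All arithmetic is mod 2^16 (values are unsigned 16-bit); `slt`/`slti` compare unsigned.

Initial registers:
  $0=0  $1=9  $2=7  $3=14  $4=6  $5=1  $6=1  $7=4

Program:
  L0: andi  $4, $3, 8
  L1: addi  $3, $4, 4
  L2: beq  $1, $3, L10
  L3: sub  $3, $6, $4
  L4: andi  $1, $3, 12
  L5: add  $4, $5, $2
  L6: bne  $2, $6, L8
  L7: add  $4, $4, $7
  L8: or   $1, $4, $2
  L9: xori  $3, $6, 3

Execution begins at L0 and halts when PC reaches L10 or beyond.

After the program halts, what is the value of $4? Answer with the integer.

12

PC=0  andi  $4, $3, 8        | $0=0 $1=9 $2=7 $3=14 $4=8 $5=1 $6=1 $7=4
PC=1  addi  $3, $4, 4        | $0=0 $1=9 $2=7 $3=12 $4=8 $5=1 $6=1 $7=4
PC=2  beq  $1, $3, L10       | $0=0 $1=9 $2=7 $3=12 $4=8 $5=1 $6=1 $7=4  [not taken]
PC=3  sub  $3, $6, $4        | $0=0 $1=9 $2=7 $3=65529 $4=8 $5=1 $6=1 $7=4
PC=4  andi  $1, $3, 12       | $0=0 $1=8 $2=7 $3=65529 $4=8 $5=1 $6=1 $7=4
PC=5  add  $4, $5, $2        | $0=0 $1=8 $2=7 $3=65529 $4=8 $5=1 $6=1 $7=4
PC=6  bne  $2, $6, L8        | $0=0 $1=8 $2=7 $3=65529 $4=8 $5=1 $6=1 $7=4  [TAKEN]
PC=7  add  $4, $4, $7        | $0=0 $1=8 $2=7 $3=65529 $4=12 $5=1 $6=1 $7=4
PC=8  or   $1, $4, $2        | $0=0 $1=15 $2=7 $3=65529 $4=12 $5=1 $6=1 $7=4
PC=9  xori  $3, $6, 3        | $0=0 $1=15 $2=7 $3=2 $4=12 $5=1 $6=1 $7=4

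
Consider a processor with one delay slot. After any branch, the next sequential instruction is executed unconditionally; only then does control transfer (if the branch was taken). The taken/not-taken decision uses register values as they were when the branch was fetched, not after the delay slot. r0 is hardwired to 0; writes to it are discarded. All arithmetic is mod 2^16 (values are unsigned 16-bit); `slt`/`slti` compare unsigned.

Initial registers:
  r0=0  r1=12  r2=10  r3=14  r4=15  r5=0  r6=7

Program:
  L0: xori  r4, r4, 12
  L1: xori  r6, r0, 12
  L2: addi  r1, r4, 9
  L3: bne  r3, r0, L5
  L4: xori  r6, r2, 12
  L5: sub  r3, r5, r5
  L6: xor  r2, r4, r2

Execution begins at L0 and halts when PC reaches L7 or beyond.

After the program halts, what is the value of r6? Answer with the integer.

  step pc=0: xori  r4, r4, 12  regs=(0,12,10,14,3,0,7)
  step pc=1: xori  r6, r0, 12  regs=(0,12,10,14,3,0,12)
  step pc=2: addi  r1, r4, 9  regs=(0,12,10,14,3,0,12)
  step pc=3: bne  r3, r0, L5  cond=T  regs=(0,12,10,14,3,0,12)
  step pc=4: xori  r6, r2, 12  regs=(0,12,10,14,3,0,6)
  step pc=5: sub  r3, r5, r5  regs=(0,12,10,0,3,0,6)
  step pc=6: xor  r2, r4, r2  regs=(0,12,9,0,3,0,6)

6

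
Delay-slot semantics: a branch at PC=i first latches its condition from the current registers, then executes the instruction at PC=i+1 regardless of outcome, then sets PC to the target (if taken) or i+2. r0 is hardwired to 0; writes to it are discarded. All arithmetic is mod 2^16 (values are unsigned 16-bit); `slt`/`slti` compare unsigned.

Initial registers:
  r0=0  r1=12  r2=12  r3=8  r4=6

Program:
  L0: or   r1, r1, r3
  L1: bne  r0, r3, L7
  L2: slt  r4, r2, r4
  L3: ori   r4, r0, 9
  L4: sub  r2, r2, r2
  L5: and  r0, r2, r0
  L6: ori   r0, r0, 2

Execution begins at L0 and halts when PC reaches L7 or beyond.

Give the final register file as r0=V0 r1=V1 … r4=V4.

PC=0  or   r1, r1, r3        | r0=0 r1=12 r2=12 r3=8 r4=6
PC=1  bne  r0, r3, L7        | r0=0 r1=12 r2=12 r3=8 r4=6  [TAKEN]
PC=2  slt  r4, r2, r4        | r0=0 r1=12 r2=12 r3=8 r4=0

r0=0 r1=12 r2=12 r3=8 r4=0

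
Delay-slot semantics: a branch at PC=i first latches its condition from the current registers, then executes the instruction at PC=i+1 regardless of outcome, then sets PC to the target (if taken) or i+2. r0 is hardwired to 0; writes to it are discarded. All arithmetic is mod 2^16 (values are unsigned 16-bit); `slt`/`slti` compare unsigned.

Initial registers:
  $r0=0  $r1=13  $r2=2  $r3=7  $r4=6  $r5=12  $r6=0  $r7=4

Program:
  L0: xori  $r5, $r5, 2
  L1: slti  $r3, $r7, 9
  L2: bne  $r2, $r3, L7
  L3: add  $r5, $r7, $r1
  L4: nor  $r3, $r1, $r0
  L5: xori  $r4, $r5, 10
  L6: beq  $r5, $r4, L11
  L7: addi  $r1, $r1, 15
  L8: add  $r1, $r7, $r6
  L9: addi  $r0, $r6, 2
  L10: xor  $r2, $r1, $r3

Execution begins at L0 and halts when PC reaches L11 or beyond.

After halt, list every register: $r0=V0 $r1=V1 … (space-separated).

  step pc=0: xori  $r5, $r5, 2  regs=(0,13,2,7,6,14,0,4)
  step pc=1: slti  $r3, $r7, 9  regs=(0,13,2,1,6,14,0,4)
  step pc=2: bne  $r2, $r3, L7  cond=T  regs=(0,13,2,1,6,14,0,4)
  step pc=3: add  $r5, $r7, $r1  regs=(0,13,2,1,6,17,0,4)
  step pc=7: addi  $r1, $r1, 15  regs=(0,28,2,1,6,17,0,4)
  step pc=8: add  $r1, $r7, $r6  regs=(0,4,2,1,6,17,0,4)
  step pc=9: addi  $r0, $r6, 2  regs=(0,4,2,1,6,17,0,4)
  step pc=10: xor  $r2, $r1, $r3  regs=(0,4,5,1,6,17,0,4)

$r0=0 $r1=4 $r2=5 $r3=1 $r4=6 $r5=17 $r6=0 $r7=4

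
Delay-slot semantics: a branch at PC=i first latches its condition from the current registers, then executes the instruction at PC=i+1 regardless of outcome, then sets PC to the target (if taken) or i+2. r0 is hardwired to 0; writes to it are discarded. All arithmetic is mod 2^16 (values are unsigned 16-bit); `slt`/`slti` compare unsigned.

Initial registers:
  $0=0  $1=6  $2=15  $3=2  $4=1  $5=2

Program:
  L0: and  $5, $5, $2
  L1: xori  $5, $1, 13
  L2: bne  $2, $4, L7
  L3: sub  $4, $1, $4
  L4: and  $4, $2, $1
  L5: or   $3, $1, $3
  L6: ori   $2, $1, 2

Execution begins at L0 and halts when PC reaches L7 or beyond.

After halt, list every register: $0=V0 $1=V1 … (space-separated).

  step pc=0: and  $5, $5, $2  regs=(0,6,15,2,1,2)
  step pc=1: xori  $5, $1, 13  regs=(0,6,15,2,1,11)
  step pc=2: bne  $2, $4, L7  cond=T  regs=(0,6,15,2,1,11)
  step pc=3: sub  $4, $1, $4  regs=(0,6,15,2,5,11)

$0=0 $1=6 $2=15 $3=2 $4=5 $5=11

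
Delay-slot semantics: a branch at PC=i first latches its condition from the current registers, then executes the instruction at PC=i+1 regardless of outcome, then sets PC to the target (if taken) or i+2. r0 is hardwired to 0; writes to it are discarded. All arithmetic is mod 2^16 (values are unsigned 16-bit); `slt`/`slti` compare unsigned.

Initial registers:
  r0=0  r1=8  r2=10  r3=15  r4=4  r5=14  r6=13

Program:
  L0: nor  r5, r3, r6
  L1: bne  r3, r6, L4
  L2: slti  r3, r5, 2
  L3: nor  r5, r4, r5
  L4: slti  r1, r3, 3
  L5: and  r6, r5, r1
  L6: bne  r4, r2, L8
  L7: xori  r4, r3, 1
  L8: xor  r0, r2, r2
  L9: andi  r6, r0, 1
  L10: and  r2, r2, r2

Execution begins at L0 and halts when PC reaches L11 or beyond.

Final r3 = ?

#0 nor  r5, r3, r6 ; 0/8/10/15/4/65520/13
#1 bne  r3, r6, L4 ; 0/8/10/15/4/65520/13 ; →target
#2 slti  r3, r5, 2 ; 0/8/10/0/4/65520/13
#4 slti  r1, r3, 3 ; 0/1/10/0/4/65520/13
#5 and  r6, r5, r1 ; 0/1/10/0/4/65520/0
#6 bne  r4, r2, L8 ; 0/1/10/0/4/65520/0 ; →target
#7 xori  r4, r3, 1 ; 0/1/10/0/1/65520/0
#8 xor  r0, r2, r2 ; 0/1/10/0/1/65520/0
#9 andi  r6, r0, 1 ; 0/1/10/0/1/65520/0
#10 and  r2, r2, r2 ; 0/1/10/0/1/65520/0

0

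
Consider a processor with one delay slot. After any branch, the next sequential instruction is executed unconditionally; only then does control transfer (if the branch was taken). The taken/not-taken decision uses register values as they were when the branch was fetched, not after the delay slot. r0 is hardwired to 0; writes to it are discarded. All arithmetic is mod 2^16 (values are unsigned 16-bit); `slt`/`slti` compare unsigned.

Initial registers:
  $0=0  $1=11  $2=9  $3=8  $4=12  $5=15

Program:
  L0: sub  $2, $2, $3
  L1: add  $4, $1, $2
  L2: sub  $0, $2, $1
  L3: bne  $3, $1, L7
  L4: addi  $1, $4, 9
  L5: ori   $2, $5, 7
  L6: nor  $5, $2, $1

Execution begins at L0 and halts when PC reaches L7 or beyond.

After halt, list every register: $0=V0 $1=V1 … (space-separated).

PC=0  sub  $2, $2, $3        | $0=0 $1=11 $2=1 $3=8 $4=12 $5=15
PC=1  add  $4, $1, $2        | $0=0 $1=11 $2=1 $3=8 $4=12 $5=15
PC=2  sub  $0, $2, $1        | $0=0 $1=11 $2=1 $3=8 $4=12 $5=15
PC=3  bne  $3, $1, L7        | $0=0 $1=11 $2=1 $3=8 $4=12 $5=15  [TAKEN]
PC=4  addi  $1, $4, 9        | $0=0 $1=21 $2=1 $3=8 $4=12 $5=15

$0=0 $1=21 $2=1 $3=8 $4=12 $5=15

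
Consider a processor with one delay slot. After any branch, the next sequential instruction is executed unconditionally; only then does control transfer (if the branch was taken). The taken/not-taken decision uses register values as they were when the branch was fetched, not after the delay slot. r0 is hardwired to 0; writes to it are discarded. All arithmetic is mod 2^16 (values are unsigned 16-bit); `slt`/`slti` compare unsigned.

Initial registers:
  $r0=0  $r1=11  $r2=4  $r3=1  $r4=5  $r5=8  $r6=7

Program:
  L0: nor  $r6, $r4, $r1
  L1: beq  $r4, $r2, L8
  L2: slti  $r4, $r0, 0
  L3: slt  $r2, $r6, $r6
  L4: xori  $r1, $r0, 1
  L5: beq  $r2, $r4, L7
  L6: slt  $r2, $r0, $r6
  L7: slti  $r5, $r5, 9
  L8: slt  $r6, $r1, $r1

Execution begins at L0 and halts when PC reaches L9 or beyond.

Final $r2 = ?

  step pc=0: nor  $r6, $r4, $r1  regs=(0,11,4,1,5,8,65520)
  step pc=1: beq  $r4, $r2, L8  cond=F  regs=(0,11,4,1,5,8,65520)
  step pc=2: slti  $r4, $r0, 0  regs=(0,11,4,1,0,8,65520)
  step pc=3: slt  $r2, $r6, $r6  regs=(0,11,0,1,0,8,65520)
  step pc=4: xori  $r1, $r0, 1  regs=(0,1,0,1,0,8,65520)
  step pc=5: beq  $r2, $r4, L7  cond=T  regs=(0,1,0,1,0,8,65520)
  step pc=6: slt  $r2, $r0, $r6  regs=(0,1,1,1,0,8,65520)
  step pc=7: slti  $r5, $r5, 9  regs=(0,1,1,1,0,1,65520)
  step pc=8: slt  $r6, $r1, $r1  regs=(0,1,1,1,0,1,0)

1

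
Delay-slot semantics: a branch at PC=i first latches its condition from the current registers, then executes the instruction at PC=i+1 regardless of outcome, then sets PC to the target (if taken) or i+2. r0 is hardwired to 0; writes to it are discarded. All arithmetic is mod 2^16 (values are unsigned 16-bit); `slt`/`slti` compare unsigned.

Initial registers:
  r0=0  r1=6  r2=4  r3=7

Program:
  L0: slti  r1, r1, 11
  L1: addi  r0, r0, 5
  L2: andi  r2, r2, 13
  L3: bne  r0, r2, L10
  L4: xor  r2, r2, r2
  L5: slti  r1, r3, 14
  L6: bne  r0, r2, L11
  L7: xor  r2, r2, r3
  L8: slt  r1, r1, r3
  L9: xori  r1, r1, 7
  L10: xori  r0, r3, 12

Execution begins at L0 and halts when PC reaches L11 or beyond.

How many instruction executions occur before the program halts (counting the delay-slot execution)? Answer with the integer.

6

  step pc=0: slti  r1, r1, 11  regs=(0,1,4,7)
  step pc=1: addi  r0, r0, 5  regs=(0,1,4,7)
  step pc=2: andi  r2, r2, 13  regs=(0,1,4,7)
  step pc=3: bne  r0, r2, L10  cond=T  regs=(0,1,4,7)
  step pc=4: xor  r2, r2, r2  regs=(0,1,0,7)
  step pc=10: xori  r0, r3, 12  regs=(0,1,0,7)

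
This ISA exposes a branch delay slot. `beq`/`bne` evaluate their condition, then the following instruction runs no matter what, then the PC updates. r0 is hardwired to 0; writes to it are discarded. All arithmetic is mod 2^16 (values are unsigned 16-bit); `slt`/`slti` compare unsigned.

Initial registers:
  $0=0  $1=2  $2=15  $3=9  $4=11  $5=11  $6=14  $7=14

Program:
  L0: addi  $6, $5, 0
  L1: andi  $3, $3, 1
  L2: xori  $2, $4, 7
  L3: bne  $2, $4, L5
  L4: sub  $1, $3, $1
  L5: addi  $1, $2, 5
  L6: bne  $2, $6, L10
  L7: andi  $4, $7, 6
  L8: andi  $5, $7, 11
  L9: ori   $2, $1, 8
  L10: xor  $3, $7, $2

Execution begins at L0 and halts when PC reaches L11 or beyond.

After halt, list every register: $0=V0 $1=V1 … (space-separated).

#0 addi  $6, $5, 0 ; 0/2/15/9/11/11/11/14
#1 andi  $3, $3, 1 ; 0/2/15/1/11/11/11/14
#2 xori  $2, $4, 7 ; 0/2/12/1/11/11/11/14
#3 bne  $2, $4, L5 ; 0/2/12/1/11/11/11/14 ; →target
#4 sub  $1, $3, $1 ; 0/65535/12/1/11/11/11/14
#5 addi  $1, $2, 5 ; 0/17/12/1/11/11/11/14
#6 bne  $2, $6, L10 ; 0/17/12/1/11/11/11/14 ; →target
#7 andi  $4, $7, 6 ; 0/17/12/1/6/11/11/14
#10 xor  $3, $7, $2 ; 0/17/12/2/6/11/11/14

$0=0 $1=17 $2=12 $3=2 $4=6 $5=11 $6=11 $7=14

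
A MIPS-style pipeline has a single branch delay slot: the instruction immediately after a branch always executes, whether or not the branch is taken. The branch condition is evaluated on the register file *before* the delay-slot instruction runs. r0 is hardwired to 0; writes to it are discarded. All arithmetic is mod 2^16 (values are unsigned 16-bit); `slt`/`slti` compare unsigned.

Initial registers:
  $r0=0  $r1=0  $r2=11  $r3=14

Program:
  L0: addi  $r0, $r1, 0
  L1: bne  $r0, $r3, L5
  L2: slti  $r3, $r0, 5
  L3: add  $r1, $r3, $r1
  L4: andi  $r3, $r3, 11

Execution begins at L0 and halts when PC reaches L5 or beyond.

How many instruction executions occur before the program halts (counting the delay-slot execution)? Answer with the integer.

3

#0 addi  $r0, $r1, 0 ; 0/0/11/14
#1 bne  $r0, $r3, L5 ; 0/0/11/14 ; →target
#2 slti  $r3, $r0, 5 ; 0/0/11/1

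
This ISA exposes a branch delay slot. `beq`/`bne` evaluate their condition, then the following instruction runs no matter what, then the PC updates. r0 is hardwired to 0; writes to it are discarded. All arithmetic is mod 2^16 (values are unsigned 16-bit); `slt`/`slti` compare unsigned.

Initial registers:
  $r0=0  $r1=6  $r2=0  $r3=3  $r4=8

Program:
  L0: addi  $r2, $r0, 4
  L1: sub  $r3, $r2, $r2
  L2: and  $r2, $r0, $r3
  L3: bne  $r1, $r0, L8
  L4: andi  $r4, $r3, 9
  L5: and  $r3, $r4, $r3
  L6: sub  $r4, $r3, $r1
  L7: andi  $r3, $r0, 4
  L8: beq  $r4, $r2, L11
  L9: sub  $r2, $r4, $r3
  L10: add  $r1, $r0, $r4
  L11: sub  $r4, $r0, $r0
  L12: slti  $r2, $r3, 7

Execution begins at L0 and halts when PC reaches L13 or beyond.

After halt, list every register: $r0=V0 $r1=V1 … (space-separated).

#0 addi  $r2, $r0, 4 ; 0/6/4/3/8
#1 sub  $r3, $r2, $r2 ; 0/6/4/0/8
#2 and  $r2, $r0, $r3 ; 0/6/0/0/8
#3 bne  $r1, $r0, L8 ; 0/6/0/0/8 ; →target
#4 andi  $r4, $r3, 9 ; 0/6/0/0/0
#8 beq  $r4, $r2, L11 ; 0/6/0/0/0 ; →target
#9 sub  $r2, $r4, $r3 ; 0/6/0/0/0
#11 sub  $r4, $r0, $r0 ; 0/6/0/0/0
#12 slti  $r2, $r3, 7 ; 0/6/1/0/0

$r0=0 $r1=6 $r2=1 $r3=0 $r4=0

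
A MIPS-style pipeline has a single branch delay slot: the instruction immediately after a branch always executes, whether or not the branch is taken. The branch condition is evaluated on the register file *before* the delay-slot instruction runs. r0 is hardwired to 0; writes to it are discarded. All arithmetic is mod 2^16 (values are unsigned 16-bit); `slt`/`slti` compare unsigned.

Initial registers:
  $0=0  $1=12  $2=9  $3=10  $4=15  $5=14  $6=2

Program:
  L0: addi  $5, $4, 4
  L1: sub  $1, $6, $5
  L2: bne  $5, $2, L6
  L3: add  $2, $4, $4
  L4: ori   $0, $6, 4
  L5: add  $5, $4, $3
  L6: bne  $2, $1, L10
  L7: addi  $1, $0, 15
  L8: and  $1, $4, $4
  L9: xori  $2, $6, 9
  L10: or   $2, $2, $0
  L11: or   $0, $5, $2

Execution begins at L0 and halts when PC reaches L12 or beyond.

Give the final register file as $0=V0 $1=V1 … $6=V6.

PC=0  addi  $5, $4, 4        | $0=0 $1=12 $2=9 $3=10 $4=15 $5=19 $6=2
PC=1  sub  $1, $6, $5        | $0=0 $1=65519 $2=9 $3=10 $4=15 $5=19 $6=2
PC=2  bne  $5, $2, L6        | $0=0 $1=65519 $2=9 $3=10 $4=15 $5=19 $6=2  [TAKEN]
PC=3  add  $2, $4, $4        | $0=0 $1=65519 $2=30 $3=10 $4=15 $5=19 $6=2
PC=6  bne  $2, $1, L10       | $0=0 $1=65519 $2=30 $3=10 $4=15 $5=19 $6=2  [TAKEN]
PC=7  addi  $1, $0, 15       | $0=0 $1=15 $2=30 $3=10 $4=15 $5=19 $6=2
PC=10 or   $2, $2, $0        | $0=0 $1=15 $2=30 $3=10 $4=15 $5=19 $6=2
PC=11 or   $0, $5, $2        | $0=0 $1=15 $2=30 $3=10 $4=15 $5=19 $6=2

$0=0 $1=15 $2=30 $3=10 $4=15 $5=19 $6=2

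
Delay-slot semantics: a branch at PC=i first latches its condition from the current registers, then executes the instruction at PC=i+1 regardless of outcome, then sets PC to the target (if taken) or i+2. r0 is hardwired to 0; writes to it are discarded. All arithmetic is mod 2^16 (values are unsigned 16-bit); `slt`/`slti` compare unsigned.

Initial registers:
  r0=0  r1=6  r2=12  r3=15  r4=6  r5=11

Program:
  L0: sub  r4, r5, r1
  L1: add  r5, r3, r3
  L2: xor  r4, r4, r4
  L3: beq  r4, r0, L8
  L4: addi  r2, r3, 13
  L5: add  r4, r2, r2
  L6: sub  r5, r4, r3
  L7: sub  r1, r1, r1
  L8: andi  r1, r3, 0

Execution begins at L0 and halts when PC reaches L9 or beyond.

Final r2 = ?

#0 sub  r4, r5, r1 ; 0/6/12/15/5/11
#1 add  r5, r3, r3 ; 0/6/12/15/5/30
#2 xor  r4, r4, r4 ; 0/6/12/15/0/30
#3 beq  r4, r0, L8 ; 0/6/12/15/0/30 ; →target
#4 addi  r2, r3, 13 ; 0/6/28/15/0/30
#8 andi  r1, r3, 0 ; 0/0/28/15/0/30

28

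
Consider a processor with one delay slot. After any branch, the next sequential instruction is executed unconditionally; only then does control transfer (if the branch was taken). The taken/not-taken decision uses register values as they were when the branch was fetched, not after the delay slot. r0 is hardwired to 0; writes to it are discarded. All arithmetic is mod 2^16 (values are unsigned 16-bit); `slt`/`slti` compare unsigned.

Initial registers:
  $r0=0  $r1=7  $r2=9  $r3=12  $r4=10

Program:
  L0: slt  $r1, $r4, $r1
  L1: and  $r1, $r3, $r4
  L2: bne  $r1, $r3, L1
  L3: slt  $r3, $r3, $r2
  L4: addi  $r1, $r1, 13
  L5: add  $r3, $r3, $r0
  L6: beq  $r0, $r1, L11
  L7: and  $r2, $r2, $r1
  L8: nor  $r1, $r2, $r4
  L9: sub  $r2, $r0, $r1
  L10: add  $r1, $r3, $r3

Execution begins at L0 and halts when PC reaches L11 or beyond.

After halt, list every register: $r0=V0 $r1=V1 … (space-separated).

$r0=0 $r1=2 $r2=12 $r3=1 $r4=10

#0 slt  $r1, $r4, $r1 ; 0/0/9/12/10
#1 and  $r1, $r3, $r4 ; 0/8/9/12/10
#2 bne  $r1, $r3, L1 ; 0/8/9/12/10 ; →target
#3 slt  $r3, $r3, $r2 ; 0/8/9/0/10
#1 and  $r1, $r3, $r4 ; 0/0/9/0/10
#2 bne  $r1, $r3, L1 ; 0/0/9/0/10 ; →fallthru
#3 slt  $r3, $r3, $r2 ; 0/0/9/1/10
#4 addi  $r1, $r1, 13 ; 0/13/9/1/10
#5 add  $r3, $r3, $r0 ; 0/13/9/1/10
#6 beq  $r0, $r1, L11 ; 0/13/9/1/10 ; →fallthru
#7 and  $r2, $r2, $r1 ; 0/13/9/1/10
#8 nor  $r1, $r2, $r4 ; 0/65524/9/1/10
#9 sub  $r2, $r0, $r1 ; 0/65524/12/1/10
#10 add  $r1, $r3, $r3 ; 0/2/12/1/10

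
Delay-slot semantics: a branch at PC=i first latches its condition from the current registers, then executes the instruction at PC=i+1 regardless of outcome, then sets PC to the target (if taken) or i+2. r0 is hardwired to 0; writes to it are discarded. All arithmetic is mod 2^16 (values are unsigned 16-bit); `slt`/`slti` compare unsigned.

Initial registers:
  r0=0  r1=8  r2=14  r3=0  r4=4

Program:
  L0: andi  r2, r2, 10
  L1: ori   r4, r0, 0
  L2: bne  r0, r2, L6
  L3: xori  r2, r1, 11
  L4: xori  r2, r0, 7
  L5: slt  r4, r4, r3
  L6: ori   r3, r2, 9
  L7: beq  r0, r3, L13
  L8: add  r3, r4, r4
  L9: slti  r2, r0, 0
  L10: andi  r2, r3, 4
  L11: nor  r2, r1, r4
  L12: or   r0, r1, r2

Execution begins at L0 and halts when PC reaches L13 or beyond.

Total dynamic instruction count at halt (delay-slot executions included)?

11

#0 andi  r2, r2, 10 ; 0/8/10/0/4
#1 ori   r4, r0, 0 ; 0/8/10/0/0
#2 bne  r0, r2, L6 ; 0/8/10/0/0 ; →target
#3 xori  r2, r1, 11 ; 0/8/3/0/0
#6 ori   r3, r2, 9 ; 0/8/3/11/0
#7 beq  r0, r3, L13 ; 0/8/3/11/0 ; →fallthru
#8 add  r3, r4, r4 ; 0/8/3/0/0
#9 slti  r2, r0, 0 ; 0/8/0/0/0
#10 andi  r2, r3, 4 ; 0/8/0/0/0
#11 nor  r2, r1, r4 ; 0/8/65527/0/0
#12 or   r0, r1, r2 ; 0/8/65527/0/0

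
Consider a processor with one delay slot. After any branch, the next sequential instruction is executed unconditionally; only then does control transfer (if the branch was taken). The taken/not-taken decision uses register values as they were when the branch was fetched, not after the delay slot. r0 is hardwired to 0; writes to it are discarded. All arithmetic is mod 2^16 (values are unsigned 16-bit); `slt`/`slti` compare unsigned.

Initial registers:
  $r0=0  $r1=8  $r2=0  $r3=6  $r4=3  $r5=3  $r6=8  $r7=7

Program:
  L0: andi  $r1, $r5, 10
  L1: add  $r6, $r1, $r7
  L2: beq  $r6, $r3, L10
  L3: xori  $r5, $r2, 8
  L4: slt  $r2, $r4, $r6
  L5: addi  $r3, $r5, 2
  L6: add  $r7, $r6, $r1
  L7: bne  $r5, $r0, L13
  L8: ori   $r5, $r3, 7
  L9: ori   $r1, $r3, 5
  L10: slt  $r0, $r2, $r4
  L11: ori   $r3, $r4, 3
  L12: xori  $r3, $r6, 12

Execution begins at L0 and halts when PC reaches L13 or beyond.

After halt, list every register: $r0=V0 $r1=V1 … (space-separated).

  step pc=0: andi  $r1, $r5, 10  regs=(0,2,0,6,3,3,8,7)
  step pc=1: add  $r6, $r1, $r7  regs=(0,2,0,6,3,3,9,7)
  step pc=2: beq  $r6, $r3, L10  cond=F  regs=(0,2,0,6,3,3,9,7)
  step pc=3: xori  $r5, $r2, 8  regs=(0,2,0,6,3,8,9,7)
  step pc=4: slt  $r2, $r4, $r6  regs=(0,2,1,6,3,8,9,7)
  step pc=5: addi  $r3, $r5, 2  regs=(0,2,1,10,3,8,9,7)
  step pc=6: add  $r7, $r6, $r1  regs=(0,2,1,10,3,8,9,11)
  step pc=7: bne  $r5, $r0, L13  cond=T  regs=(0,2,1,10,3,8,9,11)
  step pc=8: ori   $r5, $r3, 7  regs=(0,2,1,10,3,15,9,11)

$r0=0 $r1=2 $r2=1 $r3=10 $r4=3 $r5=15 $r6=9 $r7=11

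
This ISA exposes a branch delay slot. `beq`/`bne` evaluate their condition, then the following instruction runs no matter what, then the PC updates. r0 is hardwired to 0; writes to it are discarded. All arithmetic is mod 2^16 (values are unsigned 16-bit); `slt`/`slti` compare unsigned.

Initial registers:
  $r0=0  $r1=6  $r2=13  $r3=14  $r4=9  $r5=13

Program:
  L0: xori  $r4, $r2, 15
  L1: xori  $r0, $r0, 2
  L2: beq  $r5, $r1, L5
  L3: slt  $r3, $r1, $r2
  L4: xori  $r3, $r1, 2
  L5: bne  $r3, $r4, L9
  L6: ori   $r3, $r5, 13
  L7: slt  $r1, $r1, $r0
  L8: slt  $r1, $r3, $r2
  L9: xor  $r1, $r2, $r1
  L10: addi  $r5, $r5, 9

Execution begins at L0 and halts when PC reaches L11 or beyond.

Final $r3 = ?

  step pc=0: xori  $r4, $r2, 15  regs=(0,6,13,14,2,13)
  step pc=1: xori  $r0, $r0, 2  regs=(0,6,13,14,2,13)
  step pc=2: beq  $r5, $r1, L5  cond=F  regs=(0,6,13,14,2,13)
  step pc=3: slt  $r3, $r1, $r2  regs=(0,6,13,1,2,13)
  step pc=4: xori  $r3, $r1, 2  regs=(0,6,13,4,2,13)
  step pc=5: bne  $r3, $r4, L9  cond=T  regs=(0,6,13,4,2,13)
  step pc=6: ori   $r3, $r5, 13  regs=(0,6,13,13,2,13)
  step pc=9: xor  $r1, $r2, $r1  regs=(0,11,13,13,2,13)
  step pc=10: addi  $r5, $r5, 9  regs=(0,11,13,13,2,22)

13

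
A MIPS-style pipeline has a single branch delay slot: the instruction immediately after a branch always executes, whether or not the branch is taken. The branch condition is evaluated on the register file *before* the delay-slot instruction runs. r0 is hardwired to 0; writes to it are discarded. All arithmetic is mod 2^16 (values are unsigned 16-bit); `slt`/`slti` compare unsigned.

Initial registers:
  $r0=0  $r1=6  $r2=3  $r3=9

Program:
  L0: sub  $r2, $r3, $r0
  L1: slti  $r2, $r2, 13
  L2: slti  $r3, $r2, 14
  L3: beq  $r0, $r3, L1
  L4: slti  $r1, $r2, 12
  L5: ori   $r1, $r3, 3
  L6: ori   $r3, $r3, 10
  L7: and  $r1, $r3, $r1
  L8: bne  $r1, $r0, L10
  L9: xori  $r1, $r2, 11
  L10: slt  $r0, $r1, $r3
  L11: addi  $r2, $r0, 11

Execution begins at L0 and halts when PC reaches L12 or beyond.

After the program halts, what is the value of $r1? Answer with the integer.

10

PC=0  sub  $r2, $r3, $r0     | $r0=0 $r1=6 $r2=9 $r3=9
PC=1  slti  $r2, $r2, 13     | $r0=0 $r1=6 $r2=1 $r3=9
PC=2  slti  $r3, $r2, 14     | $r0=0 $r1=6 $r2=1 $r3=1
PC=3  beq  $r0, $r3, L1      | $r0=0 $r1=6 $r2=1 $r3=1  [not taken]
PC=4  slti  $r1, $r2, 12     | $r0=0 $r1=1 $r2=1 $r3=1
PC=5  ori   $r1, $r3, 3      | $r0=0 $r1=3 $r2=1 $r3=1
PC=6  ori   $r3, $r3, 10     | $r0=0 $r1=3 $r2=1 $r3=11
PC=7  and  $r1, $r3, $r1     | $r0=0 $r1=3 $r2=1 $r3=11
PC=8  bne  $r1, $r0, L10     | $r0=0 $r1=3 $r2=1 $r3=11  [TAKEN]
PC=9  xori  $r1, $r2, 11     | $r0=0 $r1=10 $r2=1 $r3=11
PC=10 slt  $r0, $r1, $r3     | $r0=0 $r1=10 $r2=1 $r3=11
PC=11 addi  $r2, $r0, 11     | $r0=0 $r1=10 $r2=11 $r3=11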